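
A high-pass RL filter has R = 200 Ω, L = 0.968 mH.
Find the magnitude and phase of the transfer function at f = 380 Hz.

Step 1 — Angular frequency: ω = 2π·380 = 2388 rad/s.
Step 2 — Transfer function: H(jω) = jωL/(R + jωL).
Step 3 — Numerator jωL = j·2.311; denominator R + jωL = 200 + j2.311.
Step 4 — H = 0.0001335 + j0.01155.
Step 5 — Magnitude: |H| = 0.01156 (-38.7 dB); phase: φ = 89.3°.

|H| = 0.01156 (-38.7 dB), φ = 89.3°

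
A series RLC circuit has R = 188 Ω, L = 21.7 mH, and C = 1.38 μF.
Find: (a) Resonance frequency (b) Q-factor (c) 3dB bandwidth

Step 1 — Resonance: ω₀ = 1/√(LC) = 1/√(0.0217·1.38e-06) = 5779 rad/s.
Step 2 — f₀ = ω₀/(2π) = 919.7 Hz.
Step 3 — Series Q: Q = ω₀L/R = 5779·0.0217/188 = 0.667.
Step 4 — Bandwidth: Δω = ω₀/Q = 8664 rad/s; BW = Δω/(2π) = 1379 Hz.

(a) f₀ = 919.7 Hz  (b) Q = 0.667  (c) BW = 1379 Hz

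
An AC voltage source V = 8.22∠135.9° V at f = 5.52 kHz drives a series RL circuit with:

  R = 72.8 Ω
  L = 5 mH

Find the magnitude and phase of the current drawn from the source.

Step 1 — Angular frequency: ω = 2π·f = 2π·5520 = 3.468e+04 rad/s.
Step 2 — Component impedances:
  R: Z = R = 72.8 Ω
  L: Z = jωL = j·3.468e+04·0.005 = 0 + j173.4 Ω
Step 3 — Series combination: Z_total = R + L = 72.8 + j173.4 Ω = 188.1∠67.2° Ω.
Step 4 — Source phasor: V = 8.22∠135.9° V = -5.903 + j5.72 V.
Step 5 — Ohm's law: I = V / Z_total = (-5.903 + j5.72) / (72.8 + j173.4) = 0.0159 + j0.04071 A.
Step 6 — Convert to polar: |I| = 0.04371 A, ∠I = 68.7°.

I = 0.04371∠68.7° A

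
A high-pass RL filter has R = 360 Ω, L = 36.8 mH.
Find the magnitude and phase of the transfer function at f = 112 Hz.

Step 1 — Angular frequency: ω = 2π·112 = 703.7 rad/s.
Step 2 — Transfer function: H(jω) = jωL/(R + jωL).
Step 3 — Numerator jωL = j·25.9; denominator R + jωL = 360 + j25.9.
Step 4 — H = 0.005148 + j0.07157.
Step 5 — Magnitude: |H| = 0.07175 (-22.9 dB); phase: φ = 85.9°.

|H| = 0.07175 (-22.9 dB), φ = 85.9°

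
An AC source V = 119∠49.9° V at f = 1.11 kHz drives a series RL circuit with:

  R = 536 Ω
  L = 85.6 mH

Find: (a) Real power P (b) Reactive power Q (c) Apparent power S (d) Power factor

Step 1 — Angular frequency: ω = 2π·f = 2π·1110 = 6974 rad/s.
Step 2 — Component impedances:
  R: Z = R = 536 Ω
  L: Z = jωL = j·6974·0.0856 = 0 + j597 Ω
Step 3 — Series combination: Z_total = R + L = 536 + j597 Ω = 802.3∠48.1° Ω.
Step 4 — Source phasor: V = 119∠49.9° V = 76.65 + j91.03 V.
Step 5 — Current: I = V / Z = 0.1482 + j0.004706 A = 0.1483∠1.8° A.
Step 6 — Complex power: S = V·I* = 11.79 + j13.13 VA.
Step 7 — Real power: P = Re(S) = 11.79 W.
Step 8 — Reactive power: Q = Im(S) = 13.13 VAR.
Step 9 — Apparent power: |S| = 17.65 VA.
Step 10 — Power factor: PF = P/|S| = 0.6681 (lagging).

(a) P = 11.79 W  (b) Q = 13.13 VAR  (c) S = 17.65 VA  (d) PF = 0.6681 (lagging)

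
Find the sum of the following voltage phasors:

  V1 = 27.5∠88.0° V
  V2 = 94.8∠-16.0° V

Step 1 — Convert each phasor to rectangular form:
  V1 = 27.5·(cos(88.0°) + j·sin(88.0°)) = 0.9597 + j27.48 V
  V2 = 94.8·(cos(-16.0°) + j·sin(-16.0°)) = 91.13 - j26.13 V
Step 2 — Sum components: V_total = 92.09 + j1.353 V.
Step 3 — Convert to polar: |V_total| = 92.1 V, ∠V_total = 0.8°.

V_total = 92.1∠0.8° V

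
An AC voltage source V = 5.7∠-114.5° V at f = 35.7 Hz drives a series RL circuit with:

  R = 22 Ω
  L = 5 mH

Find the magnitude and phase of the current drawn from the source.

Step 1 — Angular frequency: ω = 2π·f = 2π·35.7 = 224.3 rad/s.
Step 2 — Component impedances:
  R: Z = R = 22 Ω
  L: Z = jωL = j·224.3·0.005 = 0 + j1.122 Ω
Step 3 — Series combination: Z_total = R + L = 22 + j1.122 Ω = 22.03∠2.9° Ω.
Step 4 — Source phasor: V = 5.7∠-114.5° V = -2.364 - j5.187 V.
Step 5 — Ohm's law: I = V / Z_total = (-2.364 - j5.187) / (22 + j1.122) = -0.1192 - j0.2297 A.
Step 6 — Convert to polar: |I| = 0.2588 A, ∠I = -117.4°.

I = 0.2588∠-117.4° A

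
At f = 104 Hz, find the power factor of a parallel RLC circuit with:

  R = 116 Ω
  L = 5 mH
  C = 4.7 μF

Step 1 — Angular frequency: ω = 2π·f = 2π·104 = 653.5 rad/s.
Step 2 — Component impedances:
  R: Z = R = 116 Ω
  L: Z = jωL = j·653.5·0.005 = 0 + j3.267 Ω
  C: Z = 1/(jωC) = -j/(ω·C) = 0 - j325.6 Ω
Step 3 — Parallel combination: 1/Z_total = 1/R + 1/L + 1/C; Z_total = 0.09382 + j3.298 Ω = 3.299∠88.4° Ω.
Step 4 — Power factor: PF = cos(φ) = Re(Z)/|Z| = 0.09382/3.299 = 0.02844.
Step 5 — Type: Im(Z) = 3.298 ⇒ lagging (phase φ = 88.4°).

PF = 0.02844 (lagging, φ = 88.4°)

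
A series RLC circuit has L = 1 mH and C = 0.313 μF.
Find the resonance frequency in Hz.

Step 1 — Resonance condition Im(Z)=0 gives ω₀ = 1/√(LC).
Step 2 — ω₀ = 1/√(0.001·3.13e-07) = 5.652e+04 rad/s.
Step 3 — f₀ = ω₀/(2π) = 8996 Hz.

f₀ = 8996 Hz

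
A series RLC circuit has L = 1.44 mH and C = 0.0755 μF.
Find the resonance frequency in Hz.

Step 1 — Resonance condition Im(Z)=0 gives ω₀ = 1/√(LC).
Step 2 — ω₀ = 1/√(0.00144·7.55e-08) = 9.591e+04 rad/s.
Step 3 — f₀ = ω₀/(2π) = 1.526e+04 Hz.

f₀ = 1.526e+04 Hz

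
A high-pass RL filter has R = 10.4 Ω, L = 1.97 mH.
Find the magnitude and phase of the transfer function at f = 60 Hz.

Step 1 — Angular frequency: ω = 2π·60 = 377 rad/s.
Step 2 — Transfer function: H(jω) = jωL/(R + jωL).
Step 3 — Numerator jωL = j·0.7427; denominator R + jωL = 10.4 + j0.7427.
Step 4 — H = 0.005074 + j0.07105.
Step 5 — Magnitude: |H| = 0.07123 (-22.9 dB); phase: φ = 85.9°.

|H| = 0.07123 (-22.9 dB), φ = 85.9°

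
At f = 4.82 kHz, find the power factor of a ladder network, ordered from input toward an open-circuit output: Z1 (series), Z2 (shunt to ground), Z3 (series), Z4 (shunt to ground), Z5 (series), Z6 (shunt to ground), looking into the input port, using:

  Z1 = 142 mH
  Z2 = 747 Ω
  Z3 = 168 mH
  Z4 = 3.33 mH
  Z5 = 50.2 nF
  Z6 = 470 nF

Step 1 — Angular frequency: ω = 2π·f = 2π·4820 = 3.028e+04 rad/s.
Step 2 — Component impedances:
  Z1: Z = jωL = j·3.028e+04·0.142 = 0 + j4300 Ω
  Z2: Z = R = 747 Ω
  Z3: Z = jωL = j·3.028e+04·0.168 = 0 + j5088 Ω
  Z4: Z = jωL = j·3.028e+04·0.00333 = 0 + j100.8 Ω
  Z5: Z = 1/(jωC) = -j/(ω·C) = 0 - j657.8 Ω
  Z6: Z = 1/(jωC) = -j/(ω·C) = 0 - j70.25 Ω
Step 3 — Ladder network (open output): work backward from the far end, alternating series and parallel combinations. Z_in = 731.9 + j4406 Ω = 4466∠80.6° Ω.
Step 4 — Power factor: PF = cos(φ) = Re(Z)/|Z| = 731.9/4466 = 0.1639.
Step 5 — Type: Im(Z) = 4406 ⇒ lagging (phase φ = 80.6°).

PF = 0.1639 (lagging, φ = 80.6°)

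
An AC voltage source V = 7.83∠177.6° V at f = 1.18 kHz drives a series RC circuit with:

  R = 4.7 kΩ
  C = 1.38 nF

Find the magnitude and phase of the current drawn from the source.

Step 1 — Angular frequency: ω = 2π·f = 2π·1180 = 7414 rad/s.
Step 2 — Component impedances:
  R: Z = R = 4700 Ω
  C: Z = 1/(jωC) = -j/(ω·C) = 0 - j9.774e+04 Ω
Step 3 — Series combination: Z_total = R + C = 4700 - j9.774e+04 Ω = 9.785e+04∠-87.2° Ω.
Step 4 — Source phasor: V = 7.83∠177.6° V = -7.823 + j0.3279 V.
Step 5 — Ohm's law: I = V / Z_total = (-7.823 + j0.3279) / (4700 - j9.774e+04) = -7.187e-06 - j7.97e-05 A.
Step 6 — Convert to polar: |I| = 8.002e-05 A, ∠I = -95.2°.

I = 8.002e-05∠-95.2° A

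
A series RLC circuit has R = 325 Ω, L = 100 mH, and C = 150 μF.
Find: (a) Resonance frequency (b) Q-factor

Step 1 — Resonance condition Im(Z)=0 gives ω₀ = 1/√(LC).
Step 2 — ω₀ = 1/√(0.1·0.00015) = 258.2 rad/s.
Step 3 — f₀ = ω₀/(2π) = 41.09 Hz.
Step 4 — Series Q: Q = ω₀L/R = 258.2·0.1/325 = 0.07945.

(a) f₀ = 41.09 Hz  (b) Q = 0.07945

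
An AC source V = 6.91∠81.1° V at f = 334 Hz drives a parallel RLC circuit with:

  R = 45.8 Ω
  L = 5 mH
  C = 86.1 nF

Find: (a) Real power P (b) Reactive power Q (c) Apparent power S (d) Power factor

Step 1 — Angular frequency: ω = 2π·f = 2π·334 = 2099 rad/s.
Step 2 — Component impedances:
  R: Z = R = 45.8 Ω
  L: Z = jωL = j·2099·0.005 = 0 + j10.49 Ω
  C: Z = 1/(jωC) = -j/(ω·C) = 0 - j5534 Ω
Step 3 — Parallel combination: 1/Z_total = 1/R + 1/L + 1/C; Z_total = 2.292 + j9.987 Ω = 10.25∠77.1° Ω.
Step 4 — Source phasor: V = 6.91∠81.1° V = 1.069 + j6.827 V.
Step 5 — Current: I = V / Z = 0.6727 + j0.04737 A = 0.6744∠4.0° A.
Step 6 — Complex power: S = V·I* = 1.043 + j4.542 VA.
Step 7 — Real power: P = Re(S) = 1.043 W.
Step 8 — Reactive power: Q = Im(S) = 4.542 VAR.
Step 9 — Apparent power: |S| = 4.66 VA.
Step 10 — Power factor: PF = P/|S| = 0.2237 (lagging).

(a) P = 1.043 W  (b) Q = 4.542 VAR  (c) S = 4.66 VA  (d) PF = 0.2237 (lagging)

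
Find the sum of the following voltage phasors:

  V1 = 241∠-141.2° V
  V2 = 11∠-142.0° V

Step 1 — Convert each phasor to rectangular form:
  V1 = 241·(cos(-141.2°) + j·sin(-141.2°)) = -187.8 - j151 V
  V2 = 11·(cos(-142.0°) + j·sin(-142.0°)) = -8.668 - j6.772 V
Step 2 — Sum components: V_total = -196.5 - j157.8 V.
Step 3 — Convert to polar: |V_total| = 252 V, ∠V_total = -141.2°.

V_total = 252∠-141.2° V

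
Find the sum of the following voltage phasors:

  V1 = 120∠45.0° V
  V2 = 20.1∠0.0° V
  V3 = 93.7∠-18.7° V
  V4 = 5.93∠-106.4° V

Step 1 — Convert each phasor to rectangular form:
  V1 = 120·(cos(45.0°) + j·sin(45.0°)) = 84.85 + j84.85 V
  V2 = 20.1·(cos(0.0°) + j·sin(0.0°)) = 20.1 V
  V3 = 93.7·(cos(-18.7°) + j·sin(-18.7°)) = 88.75 - j30.04 V
  V4 = 5.93·(cos(-106.4°) + j·sin(-106.4°)) = -1.674 - j5.689 V
Step 2 — Sum components: V_total = 192 + j49.12 V.
Step 3 — Convert to polar: |V_total| = 198.2 V, ∠V_total = 14.3°.

V_total = 198.2∠14.3° V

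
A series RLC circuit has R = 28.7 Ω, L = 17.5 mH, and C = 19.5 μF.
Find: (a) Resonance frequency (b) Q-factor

Step 1 — Resonance condition Im(Z)=0 gives ω₀ = 1/√(LC).
Step 2 — ω₀ = 1/√(0.0175·1.95e-05) = 1712 rad/s.
Step 3 — f₀ = ω₀/(2π) = 272.4 Hz.
Step 4 — Series Q: Q = ω₀L/R = 1712·0.0175/28.7 = 1.044.

(a) f₀ = 272.4 Hz  (b) Q = 1.044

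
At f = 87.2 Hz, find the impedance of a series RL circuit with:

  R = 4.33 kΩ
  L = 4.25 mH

Step 1 — Angular frequency: ω = 2π·f = 2π·87.2 = 547.9 rad/s.
Step 2 — Component impedances:
  R: Z = R = 4330 Ω
  L: Z = jωL = j·547.9·0.00425 = 0 + j2.329 Ω
Step 3 — Series combination: Z_total = R + L = 4330 + j2.329 Ω = 4330∠0.0° Ω.

Z = 4330 + j2.329 Ω = 4330∠0.0° Ω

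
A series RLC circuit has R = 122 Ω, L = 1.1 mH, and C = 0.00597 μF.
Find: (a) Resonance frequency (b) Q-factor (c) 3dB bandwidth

Step 1 — Resonance: ω₀ = 1/√(LC) = 1/√(0.0011·5.97e-09) = 3.902e+05 rad/s.
Step 2 — f₀ = ω₀/(2π) = 6.211e+04 Hz.
Step 3 — Series Q: Q = ω₀L/R = 3.902e+05·0.0011/122 = 3.518.
Step 4 — Bandwidth: Δω = ω₀/Q = 1.109e+05 rad/s; BW = Δω/(2π) = 1.765e+04 Hz.

(a) f₀ = 6.211e+04 Hz  (b) Q = 3.518  (c) BW = 1.765e+04 Hz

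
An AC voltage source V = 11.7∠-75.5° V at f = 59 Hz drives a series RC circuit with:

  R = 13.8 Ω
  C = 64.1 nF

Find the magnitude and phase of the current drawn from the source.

Step 1 — Angular frequency: ω = 2π·f = 2π·59 = 370.7 rad/s.
Step 2 — Component impedances:
  R: Z = R = 13.8 Ω
  C: Z = 1/(jωC) = -j/(ω·C) = 0 - j4.208e+04 Ω
Step 3 — Series combination: Z_total = R + C = 13.8 - j4.208e+04 Ω = 4.208e+04∠-90.0° Ω.
Step 4 — Source phasor: V = 11.7∠-75.5° V = 2.929 - j11.33 V.
Step 5 — Ohm's law: I = V / Z_total = (2.929 - j11.33) / (13.8 - j4.208e+04) = 0.0002692 + j6.952e-05 A.
Step 6 — Convert to polar: |I| = 0.000278 A, ∠I = 14.5°.

I = 0.000278∠14.5° A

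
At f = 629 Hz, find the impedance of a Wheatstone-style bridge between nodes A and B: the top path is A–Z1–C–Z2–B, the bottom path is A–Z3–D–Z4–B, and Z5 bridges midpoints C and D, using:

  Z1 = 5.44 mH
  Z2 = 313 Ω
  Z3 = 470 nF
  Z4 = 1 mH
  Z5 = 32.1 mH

Step 1 — Angular frequency: ω = 2π·f = 2π·629 = 3952 rad/s.
Step 2 — Component impedances:
  Z1: Z = jωL = j·3952·0.00544 = 0 + j21.5 Ω
  Z2: Z = R = 313 Ω
  Z3: Z = 1/(jωC) = -j/(ω·C) = 0 - j538.4 Ω
  Z4: Z = jωL = j·3952·0.001 = 0 + j3.952 Ω
  Z5: Z = jωL = j·3952·0.0321 = 0 + j126.9 Ω
Step 3 — Bridge requires nodal analysis (the Z5 bridge couples midpoints C and D, so the two paths cannot be reduced to a simple series/parallel combination). Setting node B to ground and injecting 1 A at node A, the 3-node admittance system at A, C, D solves to V_A = Z_AB = 78.67 + j165.5 Ω = 183.2∠64.6° Ω.

Z = 78.67 + j165.5 Ω = 183.2∠64.6° Ω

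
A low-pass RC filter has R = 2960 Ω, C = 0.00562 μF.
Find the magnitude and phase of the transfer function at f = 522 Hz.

Step 1 — Angular frequency: ω = 2π·522 = 3280 rad/s.
Step 2 — Transfer function: H(jω) = 1/(1 + jωRC).
Step 3 — Denominator: 1 + jωRC = 1 + j·3280·2960·5.62e-09 = 1 + j0.05456.
Step 4 — H = 0.997 - j0.0544.
Step 5 — Magnitude: |H| = 0.9985 (-0.0 dB); phase: φ = -3.1°.

|H| = 0.9985 (-0.0 dB), φ = -3.1°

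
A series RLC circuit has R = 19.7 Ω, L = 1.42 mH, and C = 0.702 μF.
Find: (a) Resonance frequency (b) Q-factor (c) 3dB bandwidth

Step 1 — Resonance: ω₀ = 1/√(LC) = 1/√(0.00142·7.02e-07) = 3.167e+04 rad/s.
Step 2 — f₀ = ω₀/(2π) = 5041 Hz.
Step 3 — Series Q: Q = ω₀L/R = 3.167e+04·0.00142/19.7 = 2.283.
Step 4 — Bandwidth: Δω = ω₀/Q = 1.387e+04 rad/s; BW = Δω/(2π) = 2208 Hz.

(a) f₀ = 5041 Hz  (b) Q = 2.283  (c) BW = 2208 Hz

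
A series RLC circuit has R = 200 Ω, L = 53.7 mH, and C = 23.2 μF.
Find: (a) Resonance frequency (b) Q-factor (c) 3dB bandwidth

Step 1 — Resonance condition Im(Z)=0 gives ω₀ = 1/√(LC).
Step 2 — ω₀ = 1/√(0.0537·2.32e-05) = 895.9 rad/s.
Step 3 — f₀ = ω₀/(2π) = 142.6 Hz.
Step 4 — Series Q: Q = ω₀L/R = 895.9·0.0537/200 = 0.2406.
Step 5 — 3dB bandwidth: Δω = ω₀/Q = 3724 rad/s; BW = Δω/(2π) = 592.8 Hz.

(a) f₀ = 142.6 Hz  (b) Q = 0.2406  (c) BW = 592.8 Hz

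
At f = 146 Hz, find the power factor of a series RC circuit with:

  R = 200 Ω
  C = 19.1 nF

Step 1 — Angular frequency: ω = 2π·f = 2π·146 = 917.3 rad/s.
Step 2 — Component impedances:
  R: Z = R = 200 Ω
  C: Z = 1/(jωC) = -j/(ω·C) = 0 - j5.707e+04 Ω
Step 3 — Series combination: Z_total = R + C = 200 - j5.707e+04 Ω = 5.707e+04∠-89.8° Ω.
Step 4 — Power factor: PF = cos(φ) = Re(Z)/|Z| = 200/5.707e+04 = 0.003504.
Step 5 — Type: Im(Z) = -5.707e+04 ⇒ leading (phase φ = -89.8°).

PF = 0.003504 (leading, φ = -89.8°)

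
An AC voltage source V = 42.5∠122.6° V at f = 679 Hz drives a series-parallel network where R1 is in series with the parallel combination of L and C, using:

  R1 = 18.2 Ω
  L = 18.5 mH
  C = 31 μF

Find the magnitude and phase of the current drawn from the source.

Step 1 — Angular frequency: ω = 2π·f = 2π·679 = 4266 rad/s.
Step 2 — Component impedances:
  R1: Z = R = 18.2 Ω
  L: Z = jωL = j·4266·0.0185 = 0 + j78.93 Ω
  C: Z = 1/(jωC) = -j/(ω·C) = 0 - j7.561 Ω
Step 3 — Parallel branch: L || C = 1/(1/L + 1/C) = 0 - j8.362 Ω.
Step 4 — Series with R1: Z_total = R1 + (L || C) = 18.2 - j8.362 Ω = 20.03∠-24.7° Ω.
Step 5 — Source phasor: V = 42.5∠122.6° V = -22.9 + j35.8 V.
Step 6 — Ohm's law: I = V / Z_total = (-22.9 + j35.8) / (18.2 - j8.362) = -1.785 + j1.147 A.
Step 7 — Convert to polar: |I| = 2.122 A, ∠I = 147.3°.

I = 2.122∠147.3° A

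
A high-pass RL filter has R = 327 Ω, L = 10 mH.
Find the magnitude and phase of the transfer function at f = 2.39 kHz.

Step 1 — Angular frequency: ω = 2π·2390 = 1.502e+04 rad/s.
Step 2 — Transfer function: H(jω) = jωL/(R + jωL).
Step 3 — Numerator jωL = j·150.2; denominator R + jωL = 327 + j150.2.
Step 4 — H = 0.1742 + j0.3792.
Step 5 — Magnitude: |H| = 0.4173 (-7.6 dB); phase: φ = 65.3°.

|H| = 0.4173 (-7.6 dB), φ = 65.3°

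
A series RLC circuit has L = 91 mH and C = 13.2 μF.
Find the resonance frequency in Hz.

Step 1 — Resonance condition Im(Z)=0 gives ω₀ = 1/√(LC).
Step 2 — ω₀ = 1/√(0.091·1.32e-05) = 912.4 rad/s.
Step 3 — f₀ = ω₀/(2π) = 145.2 Hz.

f₀ = 145.2 Hz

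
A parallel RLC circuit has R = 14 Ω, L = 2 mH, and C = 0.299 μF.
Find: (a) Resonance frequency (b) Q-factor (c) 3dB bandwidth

Step 1 — Resonance: ω₀ = 1/√(LC) = 1/√(0.002·2.99e-07) = 4.089e+04 rad/s.
Step 2 — f₀ = ω₀/(2π) = 6508 Hz.
Step 3 — Parallel Q: Q = R/(ω₀L) = 14/(4.089e+04·0.002) = 0.1712.
Step 4 — Bandwidth: Δω = ω₀/Q = 2.389e+05 rad/s; BW = Δω/(2π) = 3.802e+04 Hz.

(a) f₀ = 6508 Hz  (b) Q = 0.1712  (c) BW = 3.802e+04 Hz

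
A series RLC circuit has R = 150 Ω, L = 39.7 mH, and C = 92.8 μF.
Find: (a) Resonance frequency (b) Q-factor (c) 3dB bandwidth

Step 1 — Resonance condition Im(Z)=0 gives ω₀ = 1/√(LC).
Step 2 — ω₀ = 1/√(0.0397·9.28e-05) = 521 rad/s.
Step 3 — f₀ = ω₀/(2π) = 82.92 Hz.
Step 4 — Series Q: Q = ω₀L/R = 521·0.0397/150 = 0.1379.
Step 5 — 3dB bandwidth: Δω = ω₀/Q = 3778 rad/s; BW = Δω/(2π) = 601.3 Hz.

(a) f₀ = 82.92 Hz  (b) Q = 0.1379  (c) BW = 601.3 Hz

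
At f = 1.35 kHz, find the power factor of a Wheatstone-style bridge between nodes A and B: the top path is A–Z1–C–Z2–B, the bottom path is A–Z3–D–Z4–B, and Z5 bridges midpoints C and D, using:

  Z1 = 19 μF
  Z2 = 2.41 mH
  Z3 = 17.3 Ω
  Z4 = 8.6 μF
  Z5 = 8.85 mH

Step 1 — Angular frequency: ω = 2π·f = 2π·1350 = 8482 rad/s.
Step 2 — Component impedances:
  Z1: Z = 1/(jωC) = -j/(ω·C) = 0 - j6.205 Ω
  Z2: Z = jωL = j·8482·0.00241 = 0 + j20.44 Ω
  Z3: Z = R = 17.3 Ω
  Z4: Z = 1/(jωC) = -j/(ω·C) = 0 - j13.71 Ω
  Z5: Z = jωL = j·8482·0.00885 = 0 + j75.07 Ω
Step 3 — Bridge requires nodal analysis (the Z5 bridge couples midpoints C and D, so the two paths cannot be reduced to a simple series/parallel combination). Setting node B to ground and injecting 1 A at node A, the 3-node admittance system at A, C, D solves to V_A = Z_AB = 9.111 + j9.142 Ω = 12.91∠45.1° Ω.
Step 4 — Power factor: PF = cos(φ) = Re(Z)/|Z| = 9.111/12.907 = 0.7059.
Step 5 — Type: Im(Z) = 9.142 ⇒ lagging (phase φ = 45.1°).

PF = 0.7059 (lagging, φ = 45.1°)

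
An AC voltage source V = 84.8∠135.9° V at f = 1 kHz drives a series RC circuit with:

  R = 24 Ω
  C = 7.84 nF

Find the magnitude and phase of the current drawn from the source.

Step 1 — Angular frequency: ω = 2π·f = 2π·1000 = 6283 rad/s.
Step 2 — Component impedances:
  R: Z = R = 24 Ω
  C: Z = 1/(jωC) = -j/(ω·C) = 0 - j2.03e+04 Ω
Step 3 — Series combination: Z_total = R + C = 24 - j2.03e+04 Ω = 2.03e+04∠-89.9° Ω.
Step 4 — Source phasor: V = 84.8∠135.9° V = -60.9 + j59.01 V.
Step 5 — Ohm's law: I = V / Z_total = (-60.9 + j59.01) / (24 - j2.03e+04) = -0.002911 - j0.002996 A.
Step 6 — Convert to polar: |I| = 0.004177 A, ∠I = -134.2°.

I = 0.004177∠-134.2° A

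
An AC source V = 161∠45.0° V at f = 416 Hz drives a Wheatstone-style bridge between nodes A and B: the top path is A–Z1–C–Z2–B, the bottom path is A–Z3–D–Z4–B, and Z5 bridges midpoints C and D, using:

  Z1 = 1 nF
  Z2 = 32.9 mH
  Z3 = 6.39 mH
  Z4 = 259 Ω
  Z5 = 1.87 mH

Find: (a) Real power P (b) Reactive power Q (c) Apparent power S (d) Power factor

Step 1 — Angular frequency: ω = 2π·f = 2π·416 = 2614 rad/s.
Step 2 — Component impedances:
  Z1: Z = 1/(jωC) = -j/(ω·C) = 0 - j3.826e+05 Ω
  Z2: Z = jωL = j·2614·0.0329 = 0 + j85.99 Ω
  Z3: Z = jωL = j·2614·0.00639 = 0 + j16.7 Ω
  Z4: Z = R = 259 Ω
  Z5: Z = jωL = j·2614·0.00187 = 0 + j4.888 Ω
Step 3 — Bridge requires nodal analysis (the Z5 bridge couples midpoints C and D, so the two paths cannot be reduced to a simple series/parallel combination). Setting node B to ground and injecting 1 A at node A, the 3-node admittance system at A, C, D solves to V_A = Z_AB = 28.39 + j97.62 Ω = 101.7∠73.8° Ω.
Step 4 — Source phasor: V = 161∠45.0° V = 113.8 + j113.8 V.
Step 5 — Current: I = V / Z = 1.388 - j0.7625 A = 1.584∠-28.8° A.
Step 6 — Complex power: S = V·I* = 71.21 + j244.8 VA.
Step 7 — Real power: P = Re(S) = 71.21 W.
Step 8 — Reactive power: Q = Im(S) = 244.8 VAR.
Step 9 — Apparent power: |S| = 255 VA.
Step 10 — Power factor: PF = P/|S| = 0.2793 (lagging).

(a) P = 71.21 W  (b) Q = 244.8 VAR  (c) S = 255 VA  (d) PF = 0.2793 (lagging)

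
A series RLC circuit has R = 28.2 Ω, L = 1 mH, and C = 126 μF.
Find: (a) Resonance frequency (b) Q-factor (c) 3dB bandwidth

Step 1 — Resonance condition Im(Z)=0 gives ω₀ = 1/√(LC).
Step 2 — ω₀ = 1/√(0.001·0.000126) = 2817 rad/s.
Step 3 — f₀ = ω₀/(2π) = 448.4 Hz.
Step 4 — Series Q: Q = ω₀L/R = 2817·0.001/28.2 = 0.0999.
Step 5 — 3dB bandwidth: Δω = ω₀/Q = 2.82e+04 rad/s; BW = Δω/(2π) = 4488 Hz.

(a) f₀ = 448.4 Hz  (b) Q = 0.0999  (c) BW = 4488 Hz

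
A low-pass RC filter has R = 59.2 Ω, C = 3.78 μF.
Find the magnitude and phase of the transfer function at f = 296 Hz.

Step 1 — Angular frequency: ω = 2π·296 = 1860 rad/s.
Step 2 — Transfer function: H(jω) = 1/(1 + jωRC).
Step 3 — Denominator: 1 + jωRC = 1 + j·1860·59.2·3.78e-06 = 1 + j0.4162.
Step 4 — H = 0.8524 - j0.3547.
Step 5 — Magnitude: |H| = 0.9232 (-0.7 dB); phase: φ = -22.6°.

|H| = 0.9232 (-0.7 dB), φ = -22.6°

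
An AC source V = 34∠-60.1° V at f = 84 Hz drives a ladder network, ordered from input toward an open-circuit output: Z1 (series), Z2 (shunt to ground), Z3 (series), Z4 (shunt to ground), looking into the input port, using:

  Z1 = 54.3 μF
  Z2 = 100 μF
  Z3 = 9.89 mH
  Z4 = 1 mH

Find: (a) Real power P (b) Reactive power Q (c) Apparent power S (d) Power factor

Step 1 — Angular frequency: ω = 2π·f = 2π·84 = 527.8 rad/s.
Step 2 — Component impedances:
  Z1: Z = 1/(jωC) = -j/(ω·C) = 0 - j34.89 Ω
  Z2: Z = 1/(jωC) = -j/(ω·C) = 0 - j18.95 Ω
  Z3: Z = jωL = j·527.8·0.00989 = 0 + j5.22 Ω
  Z4: Z = jωL = j·527.8·0.001 = 0 + j0.5278 Ω
Step 3 — Ladder network (open output): work backward from the far end, alternating series and parallel combinations. Z_in = 0 - j26.64 Ω = 26.64∠-90.0° Ω.
Step 4 — Source phasor: V = 34∠-60.1° V = 16.95 - j29.47 V.
Step 5 — Current: I = V / Z = 1.106 + j0.6361 A = 1.276∠29.9° A.
Step 6 — Complex power: S = V·I* = 0 - j43.39 VA.
Step 7 — Real power: P = Re(S) = 0 W.
Step 8 — Reactive power: Q = Im(S) = -43.39 VAR.
Step 9 — Apparent power: |S| = 43.39 VA.
Step 10 — Power factor: PF = P/|S| = 0 (leading).

(a) P = 0 W  (b) Q = -43.39 VAR  (c) S = 43.39 VA  (d) PF = 0 (leading)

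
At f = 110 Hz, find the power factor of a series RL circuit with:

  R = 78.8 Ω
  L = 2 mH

Step 1 — Angular frequency: ω = 2π·f = 2π·110 = 691.2 rad/s.
Step 2 — Component impedances:
  R: Z = R = 78.8 Ω
  L: Z = jωL = j·691.2·0.002 = 0 + j1.382 Ω
Step 3 — Series combination: Z_total = R + L = 78.8 + j1.382 Ω = 78.81∠1.0° Ω.
Step 4 — Power factor: PF = cos(φ) = Re(Z)/|Z| = 78.8/78.812 = 0.9998.
Step 5 — Type: Im(Z) = 1.382 ⇒ lagging (phase φ = 1.0°).

PF = 0.9998 (lagging, φ = 1.0°)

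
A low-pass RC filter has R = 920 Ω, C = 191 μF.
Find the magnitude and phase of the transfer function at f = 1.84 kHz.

Step 1 — Angular frequency: ω = 2π·1840 = 1.156e+04 rad/s.
Step 2 — Transfer function: H(jω) = 1/(1 + jωRC).
Step 3 — Denominator: 1 + jωRC = 1 + j·1.156e+04·920·0.000191 = 1 + j2032.
Step 4 — H = 2.423e-07 - j0.0004922.
Step 5 — Magnitude: |H| = 0.0004922 (-66.2 dB); phase: φ = -90.0°.

|H| = 0.0004922 (-66.2 dB), φ = -90.0°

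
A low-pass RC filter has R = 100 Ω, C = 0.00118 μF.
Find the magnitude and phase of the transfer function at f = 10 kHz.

Step 1 — Angular frequency: ω = 2π·1e+04 = 6.283e+04 rad/s.
Step 2 — Transfer function: H(jω) = 1/(1 + jωRC).
Step 3 — Denominator: 1 + jωRC = 1 + j·6.283e+04·100·1.18e-09 = 1 + j0.007414.
Step 4 — H = 0.9999 - j0.007414.
Step 5 — Magnitude: |H| = 1 (-0.0 dB); phase: φ = -0.4°.

|H| = 1 (-0.0 dB), φ = -0.4°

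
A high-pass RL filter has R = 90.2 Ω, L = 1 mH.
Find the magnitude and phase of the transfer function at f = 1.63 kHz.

Step 1 — Angular frequency: ω = 2π·1630 = 1.024e+04 rad/s.
Step 2 — Transfer function: H(jω) = jωL/(R + jωL).
Step 3 — Numerator jωL = j·10.24; denominator R + jωL = 90.2 + j10.24.
Step 4 — H = 0.01273 + j0.1121.
Step 5 — Magnitude: |H| = 0.1128 (-19.0 dB); phase: φ = 83.5°.

|H| = 0.1128 (-19.0 dB), φ = 83.5°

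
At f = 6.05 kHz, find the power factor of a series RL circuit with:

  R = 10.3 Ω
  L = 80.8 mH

Step 1 — Angular frequency: ω = 2π·f = 2π·6050 = 3.801e+04 rad/s.
Step 2 — Component impedances:
  R: Z = R = 10.3 Ω
  L: Z = jωL = j·3.801e+04·0.0808 = 0 + j3071 Ω
Step 3 — Series combination: Z_total = R + L = 10.3 + j3071 Ω = 3071∠89.8° Ω.
Step 4 — Power factor: PF = cos(φ) = Re(Z)/|Z| = 10.3/3071.5 = 0.003353.
Step 5 — Type: Im(Z) = 3071 ⇒ lagging (phase φ = 89.8°).

PF = 0.003353 (lagging, φ = 89.8°)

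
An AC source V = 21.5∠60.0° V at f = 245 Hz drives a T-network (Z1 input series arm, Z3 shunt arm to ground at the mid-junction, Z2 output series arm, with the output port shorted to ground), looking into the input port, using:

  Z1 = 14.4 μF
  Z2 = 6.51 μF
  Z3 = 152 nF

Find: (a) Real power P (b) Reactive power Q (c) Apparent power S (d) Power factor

Step 1 — Angular frequency: ω = 2π·f = 2π·245 = 1539 rad/s.
Step 2 — Component impedances:
  Z1: Z = 1/(jωC) = -j/(ω·C) = 0 - j45.11 Ω
  Z2: Z = 1/(jωC) = -j/(ω·C) = 0 - j99.79 Ω
  Z3: Z = 1/(jωC) = -j/(ω·C) = 0 - j4274 Ω
Step 3 — With the output port shorted to ground, the output series arm Z2 runs from the junction to ground; the shunt arm Z3 also runs from the junction to ground. They appear in parallel: Z3 || Z2 = 0 - j97.51 Ω.
Step 4 — Series with input arm Z1: Z_in = Z1 + (Z3 || Z2) = 0 - j142.6 Ω = 142.6∠-90.0° Ω.
Step 5 — Source phasor: V = 21.5∠60.0° V = 10.75 + j18.62 V.
Step 6 — Current: I = V / Z = -0.1306 + j0.07537 A = 0.1507∠150.0° A.
Step 7 — Complex power: S = V·I* = 0 - j3.241 VA.
Step 8 — Real power: P = Re(S) = 0 W.
Step 9 — Reactive power: Q = Im(S) = -3.241 VAR.
Step 10 — Apparent power: |S| = 3.241 VA.
Step 11 — Power factor: PF = P/|S| = 0 (leading).

(a) P = 0 W  (b) Q = -3.241 VAR  (c) S = 3.241 VA  (d) PF = 0 (leading)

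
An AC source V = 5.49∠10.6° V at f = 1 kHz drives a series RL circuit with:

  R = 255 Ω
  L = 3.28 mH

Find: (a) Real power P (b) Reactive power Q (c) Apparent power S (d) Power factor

Step 1 — Angular frequency: ω = 2π·f = 2π·1000 = 6283 rad/s.
Step 2 — Component impedances:
  R: Z = R = 255 Ω
  L: Z = jωL = j·6283·0.00328 = 0 + j20.61 Ω
Step 3 — Series combination: Z_total = R + L = 255 + j20.61 Ω = 255.8∠4.6° Ω.
Step 4 — Source phasor: V = 5.49∠10.6° V = 5.396 + j1.01 V.
Step 5 — Current: I = V / Z = 0.02134 + j0.002235 A = 0.02146∠6.0° A.
Step 6 — Complex power: S = V·I* = 0.1174 + j0.009491 VA.
Step 7 — Real power: P = Re(S) = 0.1174 W.
Step 8 — Reactive power: Q = Im(S) = 0.009491 VAR.
Step 9 — Apparent power: |S| = 0.1178 VA.
Step 10 — Power factor: PF = P/|S| = 0.9968 (lagging).

(a) P = 0.1174 W  (b) Q = 0.009491 VAR  (c) S = 0.1178 VA  (d) PF = 0.9968 (lagging)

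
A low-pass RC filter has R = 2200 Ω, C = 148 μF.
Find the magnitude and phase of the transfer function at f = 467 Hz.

Step 1 — Angular frequency: ω = 2π·467 = 2934 rad/s.
Step 2 — Transfer function: H(jω) = 1/(1 + jωRC).
Step 3 — Denominator: 1 + jωRC = 1 + j·2934·2200·0.000148 = 1 + j955.4.
Step 4 — H = 1.096e-06 - j0.001047.
Step 5 — Magnitude: |H| = 0.001047 (-59.6 dB); phase: φ = -89.9°.

|H| = 0.001047 (-59.6 dB), φ = -89.9°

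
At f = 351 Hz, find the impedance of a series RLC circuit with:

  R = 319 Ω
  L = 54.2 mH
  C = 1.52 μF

Step 1 — Angular frequency: ω = 2π·f = 2π·351 = 2205 rad/s.
Step 2 — Component impedances:
  R: Z = R = 319 Ω
  L: Z = jωL = j·2205·0.0542 = 0 + j119.5 Ω
  C: Z = 1/(jωC) = -j/(ω·C) = 0 - j298.3 Ω
Step 3 — Series combination: Z_total = R + L + C = 319 - j178.8 Ω = 365.7∠-29.3° Ω.

Z = 319 - j178.8 Ω = 365.7∠-29.3° Ω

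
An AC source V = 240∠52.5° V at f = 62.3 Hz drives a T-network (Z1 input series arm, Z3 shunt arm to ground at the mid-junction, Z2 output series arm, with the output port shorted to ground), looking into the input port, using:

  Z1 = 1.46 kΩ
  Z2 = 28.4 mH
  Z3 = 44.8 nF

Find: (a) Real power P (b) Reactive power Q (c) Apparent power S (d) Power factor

Step 1 — Angular frequency: ω = 2π·f = 2π·62.3 = 391.4 rad/s.
Step 2 — Component impedances:
  Z1: Z = R = 1460 Ω
  Z2: Z = jωL = j·391.4·0.0284 = 0 + j11.12 Ω
  Z3: Z = 1/(jωC) = -j/(ω·C) = 0 - j5.702e+04 Ω
Step 3 — With the output port shorted to ground, the output series arm Z2 runs from the junction to ground; the shunt arm Z3 also runs from the junction to ground. They appear in parallel: Z3 || Z2 = 0 + j11.12 Ω.
Step 4 — Series with input arm Z1: Z_in = Z1 + (Z3 || Z2) = 1460 + j11.12 Ω = 1460∠0.4° Ω.
Step 5 — Source phasor: V = 240∠52.5° V = 146.1 + j190.4 V.
Step 6 — Current: I = V / Z = 0.1011 + j0.1296 A = 0.1644∠52.1° A.
Step 7 — Complex power: S = V·I* = 39.45 + j0.3004 VA.
Step 8 — Real power: P = Re(S) = 39.45 W.
Step 9 — Reactive power: Q = Im(S) = 0.3004 VAR.
Step 10 — Apparent power: |S| = 39.45 VA.
Step 11 — Power factor: PF = P/|S| = 1 (lagging).

(a) P = 39.45 W  (b) Q = 0.3004 VAR  (c) S = 39.45 VA  (d) PF = 1 (lagging)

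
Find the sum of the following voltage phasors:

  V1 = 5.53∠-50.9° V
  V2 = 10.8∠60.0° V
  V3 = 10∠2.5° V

Step 1 — Convert each phasor to rectangular form:
  V1 = 5.53·(cos(-50.9°) + j·sin(-50.9°)) = 3.488 - j4.292 V
  V2 = 10.8·(cos(60.0°) + j·sin(60.0°)) = 5.4 + j9.353 V
  V3 = 10·(cos(2.5°) + j·sin(2.5°)) = 9.99 + j0.4362 V
Step 2 — Sum components: V_total = 18.88 + j5.498 V.
Step 3 — Convert to polar: |V_total| = 19.66 V, ∠V_total = 16.2°.

V_total = 19.66∠16.2° V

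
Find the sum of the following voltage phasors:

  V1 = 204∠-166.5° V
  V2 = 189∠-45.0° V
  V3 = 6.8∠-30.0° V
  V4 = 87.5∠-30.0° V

Step 1 — Convert each phasor to rectangular form:
  V1 = 204·(cos(-166.5°) + j·sin(-166.5°)) = -198.4 - j47.62 V
  V2 = 189·(cos(-45.0°) + j·sin(-45.0°)) = 133.6 - j133.6 V
  V3 = 6.8·(cos(-30.0°) + j·sin(-30.0°)) = 5.889 - j3.4 V
  V4 = 87.5·(cos(-30.0°) + j·sin(-30.0°)) = 75.78 - j43.75 V
Step 2 — Sum components: V_total = 16.95 - j228.4 V.
Step 3 — Convert to polar: |V_total| = 229 V, ∠V_total = -85.8°.

V_total = 229∠-85.8° V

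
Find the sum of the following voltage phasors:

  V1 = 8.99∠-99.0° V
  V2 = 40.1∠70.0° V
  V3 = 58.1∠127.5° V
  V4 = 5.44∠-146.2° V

Step 1 — Convert each phasor to rectangular form:
  V1 = 8.99·(cos(-99.0°) + j·sin(-99.0°)) = -1.406 - j8.879 V
  V2 = 40.1·(cos(70.0°) + j·sin(70.0°)) = 13.72 + j37.68 V
  V3 = 58.1·(cos(127.5°) + j·sin(127.5°)) = -35.37 + j46.09 V
  V4 = 5.44·(cos(-146.2°) + j·sin(-146.2°)) = -4.521 - j3.026 V
Step 2 — Sum components: V_total = -27.58 + j71.87 V.
Step 3 — Convert to polar: |V_total| = 76.98 V, ∠V_total = 111.0°.

V_total = 76.98∠111.0° V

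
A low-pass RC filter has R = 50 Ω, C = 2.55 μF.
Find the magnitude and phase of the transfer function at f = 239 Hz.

Step 1 — Angular frequency: ω = 2π·239 = 1502 rad/s.
Step 2 — Transfer function: H(jω) = 1/(1 + jωRC).
Step 3 — Denominator: 1 + jωRC = 1 + j·1502·50·2.55e-06 = 1 + j0.1915.
Step 4 — H = 0.9646 - j0.1847.
Step 5 — Magnitude: |H| = 0.9822 (-0.2 dB); phase: φ = -10.8°.

|H| = 0.9822 (-0.2 dB), φ = -10.8°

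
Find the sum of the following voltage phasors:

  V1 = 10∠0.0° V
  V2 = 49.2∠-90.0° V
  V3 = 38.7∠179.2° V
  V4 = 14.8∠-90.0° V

Step 1 — Convert each phasor to rectangular form:
  V1 = 10·(cos(0.0°) + j·sin(0.0°)) = 10 V
  V2 = 49.2·(cos(-90.0°) + j·sin(-90.0°)) = 0 - j49.2 V
  V3 = 38.7·(cos(179.2°) + j·sin(179.2°)) = -38.7 + j0.5403 V
  V4 = 14.8·(cos(-90.0°) + j·sin(-90.0°)) = 0 - j14.8 V
Step 2 — Sum components: V_total = -28.7 - j63.46 V.
Step 3 — Convert to polar: |V_total| = 69.65 V, ∠V_total = -114.3°.

V_total = 69.65∠-114.3° V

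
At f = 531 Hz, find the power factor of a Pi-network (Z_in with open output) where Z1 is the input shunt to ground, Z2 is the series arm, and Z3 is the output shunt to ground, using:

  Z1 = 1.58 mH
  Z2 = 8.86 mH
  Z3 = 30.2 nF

Step 1 — Angular frequency: ω = 2π·f = 2π·531 = 3336 rad/s.
Step 2 — Component impedances:
  Z1: Z = jωL = j·3336·0.00158 = 0 + j5.271 Ω
  Z2: Z = jωL = j·3336·0.00886 = 0 + j29.56 Ω
  Z3: Z = 1/(jωC) = -j/(ω·C) = 0 - j9925 Ω
Step 3 — With open output, the series arm Z2 and the output shunt Z3 appear in series to ground: Z2 + Z3 = 0 - j9895 Ω.
Step 4 — Parallel with input shunt Z1: Z_in = Z1 || (Z2 + Z3) = 0 + j5.274 Ω = 5.274∠90.0° Ω.
Step 5 — Power factor: PF = cos(φ) = Re(Z)/|Z| = -0/5.274 = -0.
Step 6 — Type: Im(Z) = 5.274 ⇒ lagging (phase φ = 90.0°).

PF = -0 (lagging, φ = 90.0°)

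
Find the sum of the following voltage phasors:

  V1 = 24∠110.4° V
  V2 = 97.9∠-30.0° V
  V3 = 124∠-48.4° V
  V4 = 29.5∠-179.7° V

Step 1 — Convert each phasor to rectangular form:
  V1 = 24·(cos(110.4°) + j·sin(110.4°)) = -8.366 + j22.49 V
  V2 = 97.9·(cos(-30.0°) + j·sin(-30.0°)) = 84.78 - j48.95 V
  V3 = 124·(cos(-48.4°) + j·sin(-48.4°)) = 82.33 - j92.73 V
  V4 = 29.5·(cos(-179.7°) + j·sin(-179.7°)) = -29.5 - j0.1545 V
Step 2 — Sum components: V_total = 129.2 - j119.3 V.
Step 3 — Convert to polar: |V_total| = 175.9 V, ∠V_total = -42.7°.

V_total = 175.9∠-42.7° V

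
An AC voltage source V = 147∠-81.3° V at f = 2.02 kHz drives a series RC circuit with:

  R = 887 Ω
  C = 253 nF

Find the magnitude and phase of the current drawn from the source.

Step 1 — Angular frequency: ω = 2π·f = 2π·2020 = 1.269e+04 rad/s.
Step 2 — Component impedances:
  R: Z = R = 887 Ω
  C: Z = 1/(jωC) = -j/(ω·C) = 0 - j311.4 Ω
Step 3 — Series combination: Z_total = R + C = 887 - j311.4 Ω = 940.1∠-19.3° Ω.
Step 4 — Source phasor: V = 147∠-81.3° V = 22.24 - j145.3 V.
Step 5 — Ohm's law: I = V / Z_total = (22.24 - j145.3) / (887 - j311.4) = 0.07352 - j0.138 A.
Step 6 — Convert to polar: |I| = 0.1564 A, ∠I = -62.0°.

I = 0.1564∠-62.0° A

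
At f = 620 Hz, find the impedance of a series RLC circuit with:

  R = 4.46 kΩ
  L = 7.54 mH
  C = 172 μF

Step 1 — Angular frequency: ω = 2π·f = 2π·620 = 3896 rad/s.
Step 2 — Component impedances:
  R: Z = R = 4460 Ω
  L: Z = jωL = j·3896·0.00754 = 0 + j29.37 Ω
  C: Z = 1/(jωC) = -j/(ω·C) = 0 - j1.492 Ω
Step 3 — Series combination: Z_total = R + L + C = 4460 + j27.88 Ω = 4460∠0.4° Ω.

Z = 4460 + j27.88 Ω = 4460∠0.4° Ω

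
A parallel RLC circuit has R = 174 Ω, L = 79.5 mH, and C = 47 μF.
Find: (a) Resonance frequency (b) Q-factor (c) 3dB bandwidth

Step 1 — Resonance: ω₀ = 1/√(LC) = 1/√(0.0795·4.7e-05) = 517.3 rad/s.
Step 2 — f₀ = ω₀/(2π) = 82.34 Hz.
Step 3 — Parallel Q: Q = R/(ω₀L) = 174/(517.3·0.0795) = 4.231.
Step 4 — Bandwidth: Δω = ω₀/Q = 122.3 rad/s; BW = Δω/(2π) = 19.46 Hz.

(a) f₀ = 82.34 Hz  (b) Q = 4.231  (c) BW = 19.46 Hz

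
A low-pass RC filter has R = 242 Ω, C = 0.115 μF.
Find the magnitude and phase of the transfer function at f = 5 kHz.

Step 1 — Angular frequency: ω = 2π·5000 = 3.142e+04 rad/s.
Step 2 — Transfer function: H(jω) = 1/(1 + jωRC).
Step 3 — Denominator: 1 + jωRC = 1 + j·3.142e+04·242·1.15e-07 = 1 + j0.8743.
Step 4 — H = 0.5668 - j0.4955.
Step 5 — Magnitude: |H| = 0.7528 (-2.5 dB); phase: φ = -41.2°.

|H| = 0.7528 (-2.5 dB), φ = -41.2°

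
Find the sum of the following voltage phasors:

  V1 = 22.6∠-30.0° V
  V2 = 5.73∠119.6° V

Step 1 — Convert each phasor to rectangular form:
  V1 = 22.6·(cos(-30.0°) + j·sin(-30.0°)) = 19.57 - j11.3 V
  V2 = 5.73·(cos(119.6°) + j·sin(119.6°)) = -2.83 + j4.982 V
Step 2 — Sum components: V_total = 16.74 - j6.318 V.
Step 3 — Convert to polar: |V_total| = 17.89 V, ∠V_total = -20.7°.

V_total = 17.89∠-20.7° V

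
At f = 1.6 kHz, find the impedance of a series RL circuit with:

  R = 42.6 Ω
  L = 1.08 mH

Step 1 — Angular frequency: ω = 2π·f = 2π·1600 = 1.005e+04 rad/s.
Step 2 — Component impedances:
  R: Z = R = 42.6 Ω
  L: Z = jωL = j·1.005e+04·0.00108 = 0 + j10.86 Ω
Step 3 — Series combination: Z_total = R + L = 42.6 + j10.86 Ω = 43.96∠14.3° Ω.

Z = 42.6 + j10.86 Ω = 43.96∠14.3° Ω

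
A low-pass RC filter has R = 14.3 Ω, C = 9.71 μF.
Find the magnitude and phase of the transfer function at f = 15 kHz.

Step 1 — Angular frequency: ω = 2π·1.5e+04 = 9.425e+04 rad/s.
Step 2 — Transfer function: H(jω) = 1/(1 + jωRC).
Step 3 — Denominator: 1 + jωRC = 1 + j·9.425e+04·14.3·9.71e-06 = 1 + j13.09.
Step 4 — H = 0.005805 - j0.07597.
Step 5 — Magnitude: |H| = 0.07619 (-22.4 dB); phase: φ = -85.6°.

|H| = 0.07619 (-22.4 dB), φ = -85.6°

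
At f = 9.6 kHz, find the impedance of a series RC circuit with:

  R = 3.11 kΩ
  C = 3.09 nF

Step 1 — Angular frequency: ω = 2π·f = 2π·9600 = 6.032e+04 rad/s.
Step 2 — Component impedances:
  R: Z = R = 3110 Ω
  C: Z = 1/(jωC) = -j/(ω·C) = 0 - j5365 Ω
Step 3 — Series combination: Z_total = R + C = 3110 - j5365 Ω = 6201∠-59.9° Ω.

Z = 3110 - j5365 Ω = 6201∠-59.9° Ω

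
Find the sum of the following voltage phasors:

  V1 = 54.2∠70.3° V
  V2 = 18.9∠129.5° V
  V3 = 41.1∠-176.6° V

Step 1 — Convert each phasor to rectangular form:
  V1 = 54.2·(cos(70.3°) + j·sin(70.3°)) = 18.27 + j51.03 V
  V2 = 18.9·(cos(129.5°) + j·sin(129.5°)) = -12.02 + j14.58 V
  V3 = 41.1·(cos(-176.6°) + j·sin(-176.6°)) = -41.03 - j2.437 V
Step 2 — Sum components: V_total = -34.78 + j63.17 V.
Step 3 — Convert to polar: |V_total| = 72.11 V, ∠V_total = 118.8°.

V_total = 72.11∠118.8° V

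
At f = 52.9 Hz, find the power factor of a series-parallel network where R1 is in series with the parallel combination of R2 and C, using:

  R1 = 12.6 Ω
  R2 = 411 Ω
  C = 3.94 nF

Step 1 — Angular frequency: ω = 2π·f = 2π·52.9 = 332.4 rad/s.
Step 2 — Component impedances:
  R1: Z = R = 12.6 Ω
  R2: Z = R = 411 Ω
  C: Z = 1/(jωC) = -j/(ω·C) = 0 - j7.636e+05 Ω
Step 3 — Parallel branch: R2 || C = 1/(1/R2 + 1/C) = 411 - j0.2212 Ω.
Step 4 — Series with R1: Z_total = R1 + (R2 || C) = 423.6 - j0.2212 Ω = 423.6∠-0.0° Ω.
Step 5 — Power factor: PF = cos(φ) = Re(Z)/|Z| = 423.6/423.6 = 1.
Step 6 — Type: Im(Z) = -0.2212 ⇒ leading (phase φ = -0.0°).

PF = 1 (leading, φ = -0.0°)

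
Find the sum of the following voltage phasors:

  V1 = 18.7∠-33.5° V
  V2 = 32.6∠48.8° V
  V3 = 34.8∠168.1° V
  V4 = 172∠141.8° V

Step 1 — Convert each phasor to rectangular form:
  V1 = 18.7·(cos(-33.5°) + j·sin(-33.5°)) = 15.59 - j10.32 V
  V2 = 32.6·(cos(48.8°) + j·sin(48.8°)) = 21.47 + j24.53 V
  V3 = 34.8·(cos(168.1°) + j·sin(168.1°)) = -34.05 + j7.176 V
  V4 = 172·(cos(141.8°) + j·sin(141.8°)) = -135.2 + j106.4 V
Step 2 — Sum components: V_total = -132.2 + j127.7 V.
Step 3 — Convert to polar: |V_total| = 183.8 V, ∠V_total = 136.0°.

V_total = 183.8∠136.0° V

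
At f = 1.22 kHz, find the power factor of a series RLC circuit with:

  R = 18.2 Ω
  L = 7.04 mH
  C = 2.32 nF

Step 1 — Angular frequency: ω = 2π·f = 2π·1220 = 7665 rad/s.
Step 2 — Component impedances:
  R: Z = R = 18.2 Ω
  L: Z = jωL = j·7665·0.00704 = 0 + j53.97 Ω
  C: Z = 1/(jωC) = -j/(ω·C) = 0 - j5.623e+04 Ω
Step 3 — Series combination: Z_total = R + L + C = 18.2 - j5.618e+04 Ω = 5.618e+04∠-90.0° Ω.
Step 4 — Power factor: PF = cos(φ) = Re(Z)/|Z| = 18.2/5.618e+04 = 0.000324.
Step 5 — Type: Im(Z) = -5.618e+04 ⇒ leading (phase φ = -90.0°).

PF = 0.000324 (leading, φ = -90.0°)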